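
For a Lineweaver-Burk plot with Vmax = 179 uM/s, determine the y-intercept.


y-intercept = 1/Vmax
= 1/179
= 0.0056 s/uM

0.0056 s/uM


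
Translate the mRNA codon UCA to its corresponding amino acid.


Standard genetic code lookup.
Codon UCA -> Ser

Ser


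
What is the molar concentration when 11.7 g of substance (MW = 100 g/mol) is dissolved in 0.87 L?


C = (mass / MW) / volume
C = (11.7 / 100) / 0.87
C = 0.1345 M

0.1345 M


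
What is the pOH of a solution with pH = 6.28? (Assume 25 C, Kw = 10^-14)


pOH = 14 - pH
pOH = 14 - 6.28
pOH = 7.72

7.72


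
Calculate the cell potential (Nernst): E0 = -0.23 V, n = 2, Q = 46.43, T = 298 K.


E = E0 - (RT/nF) * ln(Q)
E = -0.23 - (8.314 * 298 / (2 * 96485)) * ln(46.43)
E = -0.2793 V

-0.2793 V


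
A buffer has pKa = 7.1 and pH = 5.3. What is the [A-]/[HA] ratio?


[A-]/[HA] = 10^(pH - pKa)
= 10^(5.3 - 7.1)
= 0.0158

0.0158


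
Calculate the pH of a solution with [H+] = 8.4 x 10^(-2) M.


pH = -log10([H+])
pH = -log10(8.4 x 10^(-2))
pH = 1.0757

1.0757


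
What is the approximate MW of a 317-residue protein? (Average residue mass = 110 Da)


MW = n_residues * 110 Da
MW = 317 * 110
MW = 34870 Da

34870 Da


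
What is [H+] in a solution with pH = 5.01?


[H+] = 10^(-pH)
[H+] = 10^(-5.01)
[H+] = 9.772e-06 M

9.772e-06 M


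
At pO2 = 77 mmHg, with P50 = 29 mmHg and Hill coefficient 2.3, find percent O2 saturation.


Y = pO2^n / (P50^n + pO2^n)
Y = 77^2.3 / (29^2.3 + 77^2.3)
Y = 90.43%

90.43%


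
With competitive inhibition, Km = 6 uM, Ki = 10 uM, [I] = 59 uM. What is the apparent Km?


Km_app = Km * (1 + [I]/Ki)
Km_app = 6 * (1 + 59/10)
Km_app = 41.4 uM

41.4 uM


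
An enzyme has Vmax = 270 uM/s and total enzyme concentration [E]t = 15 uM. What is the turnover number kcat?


kcat = Vmax / [E]t
kcat = 270 / 15
kcat = 18.0 s^-1

18.0 s^-1


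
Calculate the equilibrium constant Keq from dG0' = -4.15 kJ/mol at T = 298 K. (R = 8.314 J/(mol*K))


Keq = exp(-dG0 * 1000 / (R * T))
Keq = exp(-(-4.15) * 1000 / (8.314 * 298))
Keq = 5.3389

5.3389


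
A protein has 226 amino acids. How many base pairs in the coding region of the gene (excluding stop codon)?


Each amino acid = 1 codon = 3 bp
bp = 226 * 3 = 678 bp

678 bp


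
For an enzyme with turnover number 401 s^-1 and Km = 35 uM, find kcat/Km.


Catalytic efficiency = kcat / Km
= 401 / 35
= 11.4571 uM^-1*s^-1

11.4571 uM^-1*s^-1


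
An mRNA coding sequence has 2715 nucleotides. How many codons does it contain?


codons = nucleotides / 3
codons = 2715 / 3 = 905

905


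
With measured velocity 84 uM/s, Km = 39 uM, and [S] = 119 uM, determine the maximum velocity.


Vmax = v * (Km + [S]) / [S]
Vmax = 84 * (39 + 119) / 119
Vmax = 111.5294 uM/s

111.5294 uM/s


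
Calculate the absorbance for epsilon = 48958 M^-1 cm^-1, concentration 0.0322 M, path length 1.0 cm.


A = epsilon * c * l
A = 48958 * 0.0322 * 1.0
A = 1576.4476

1576.4476


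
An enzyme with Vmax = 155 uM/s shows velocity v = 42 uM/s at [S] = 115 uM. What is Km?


Km = [S] * (Vmax - v) / v
Km = 115 * (155 - 42) / 42
Km = 309.4048 uM

309.4048 uM


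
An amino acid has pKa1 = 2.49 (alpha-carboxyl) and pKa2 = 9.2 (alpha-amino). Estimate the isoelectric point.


pI = (pKa1 + pKa2) / 2
pI = (2.49 + 9.2) / 2
pI = 5.845

5.845


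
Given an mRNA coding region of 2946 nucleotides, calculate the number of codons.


codons = nucleotides / 3
codons = 2946 / 3 = 982

982


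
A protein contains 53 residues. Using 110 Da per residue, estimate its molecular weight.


MW = n_residues * 110 Da
MW = 53 * 110
MW = 5830 Da

5830 Da


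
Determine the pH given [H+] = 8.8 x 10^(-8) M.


pH = -log10([H+])
pH = -log10(8.8 x 10^(-8))
pH = 7.0555

7.0555


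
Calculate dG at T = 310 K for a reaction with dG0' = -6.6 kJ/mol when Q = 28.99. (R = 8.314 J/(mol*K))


dG = dG0' + RT * ln(Q) / 1000
dG = -6.6 + 8.314 * 310 * ln(28.99) / 1000
dG = 2.0778 kJ/mol

2.0778 kJ/mol


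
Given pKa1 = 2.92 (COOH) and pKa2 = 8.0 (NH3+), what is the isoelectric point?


pI = (pKa1 + pKa2) / 2
pI = (2.92 + 8.0) / 2
pI = 5.46

5.46


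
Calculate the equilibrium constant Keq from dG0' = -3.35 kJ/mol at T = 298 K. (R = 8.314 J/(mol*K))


Keq = exp(-dG0 * 1000 / (R * T))
Keq = exp(-(-3.35) * 1000 / (8.314 * 298))
Keq = 3.8657

3.8657


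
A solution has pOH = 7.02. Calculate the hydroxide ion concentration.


[OH-] = 10^(-pOH)
[OH-] = 10^(-7.02)
[OH-] = 9.550e-08 M

9.550e-08 M


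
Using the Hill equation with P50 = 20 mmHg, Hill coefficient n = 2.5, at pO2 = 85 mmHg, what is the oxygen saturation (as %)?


Y = pO2^n / (P50^n + pO2^n)
Y = 85^2.5 / (20^2.5 + 85^2.5)
Y = 97.38%

97.38%


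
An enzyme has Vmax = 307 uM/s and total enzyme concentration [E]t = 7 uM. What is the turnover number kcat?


kcat = Vmax / [E]t
kcat = 307 / 7
kcat = 43.8571 s^-1

43.8571 s^-1


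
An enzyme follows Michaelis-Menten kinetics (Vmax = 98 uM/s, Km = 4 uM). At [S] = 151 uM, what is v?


v = Vmax * [S] / (Km + [S])
v = 98 * 151 / (4 + 151)
v = 95.471 uM/s

95.471 uM/s


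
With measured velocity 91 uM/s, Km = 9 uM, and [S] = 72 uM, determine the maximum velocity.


Vmax = v * (Km + [S]) / [S]
Vmax = 91 * (9 + 72) / 72
Vmax = 102.375 uM/s

102.375 uM/s


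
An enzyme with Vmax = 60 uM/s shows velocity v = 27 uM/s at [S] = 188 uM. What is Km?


Km = [S] * (Vmax - v) / v
Km = 188 * (60 - 27) / 27
Km = 229.7778 uM

229.7778 uM


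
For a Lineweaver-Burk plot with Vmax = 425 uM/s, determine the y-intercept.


y-intercept = 1/Vmax
= 1/425
= 0.0024 s/uM

0.0024 s/uM


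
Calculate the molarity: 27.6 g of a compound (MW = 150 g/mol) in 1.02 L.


C = (mass / MW) / volume
C = (27.6 / 150) / 1.02
C = 0.1804 M

0.1804 M


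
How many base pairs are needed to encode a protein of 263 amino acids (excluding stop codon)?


Each amino acid = 1 codon = 3 bp
bp = 263 * 3 = 789 bp

789 bp


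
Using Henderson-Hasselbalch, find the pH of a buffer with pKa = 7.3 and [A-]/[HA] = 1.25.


pH = pKa + log10([A-]/[HA])
pH = 7.3 + log10(1.25)
pH = 7.3969

7.3969


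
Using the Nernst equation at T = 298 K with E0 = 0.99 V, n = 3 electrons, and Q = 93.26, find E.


E = E0 - (RT/nF) * ln(Q)
E = 0.99 - (8.314 * 298 / (3 * 96485)) * ln(93.26)
E = 0.9512 V

0.9512 V


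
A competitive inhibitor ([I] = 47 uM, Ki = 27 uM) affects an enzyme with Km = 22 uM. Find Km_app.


Km_app = Km * (1 + [I]/Ki)
Km_app = 22 * (1 + 47/27)
Km_app = 60.2963 uM

60.2963 uM


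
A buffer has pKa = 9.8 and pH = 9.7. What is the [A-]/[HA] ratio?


[A-]/[HA] = 10^(pH - pKa)
= 10^(9.7 - 9.8)
= 0.7943

0.7943


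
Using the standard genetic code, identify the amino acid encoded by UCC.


Standard genetic code lookup.
Codon UCC -> Ser

Ser


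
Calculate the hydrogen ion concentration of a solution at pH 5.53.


[H+] = 10^(-pH)
[H+] = 10^(-5.53)
[H+] = 2.951e-06 M

2.951e-06 M


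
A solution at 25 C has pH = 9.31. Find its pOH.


pOH = 14 - pH
pOH = 14 - 9.31
pOH = 4.69

4.69


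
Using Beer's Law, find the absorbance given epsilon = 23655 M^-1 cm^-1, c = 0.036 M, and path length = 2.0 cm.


A = epsilon * c * l
A = 23655 * 0.036 * 2.0
A = 1703.16

1703.16


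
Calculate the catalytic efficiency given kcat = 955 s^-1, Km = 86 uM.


Catalytic efficiency = kcat / Km
= 955 / 86
= 11.1047 uM^-1*s^-1

11.1047 uM^-1*s^-1


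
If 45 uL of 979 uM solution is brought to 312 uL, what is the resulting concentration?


C2 = C1 * V1 / V2
C2 = 979 * 45 / 312
C2 = 141.2019 uM

141.2019 uM


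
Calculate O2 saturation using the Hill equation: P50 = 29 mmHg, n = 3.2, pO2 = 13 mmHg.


Y = pO2^n / (P50^n + pO2^n)
Y = 13^3.2 / (29^3.2 + 13^3.2)
Y = 7.13%

7.13%


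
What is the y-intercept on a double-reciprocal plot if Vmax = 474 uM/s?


y-intercept = 1/Vmax
= 1/474
= 0.0021 s/uM

0.0021 s/uM


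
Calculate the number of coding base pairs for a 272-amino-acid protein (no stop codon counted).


Each amino acid = 1 codon = 3 bp
bp = 272 * 3 = 816 bp

816 bp


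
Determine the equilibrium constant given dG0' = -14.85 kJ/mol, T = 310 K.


Keq = exp(-dG0 * 1000 / (R * T))
Keq = exp(-(-14.85) * 1000 / (8.314 * 310))
Keq = 317.9056

317.9056


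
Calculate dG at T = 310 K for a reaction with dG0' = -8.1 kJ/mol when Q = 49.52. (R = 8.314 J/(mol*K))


dG = dG0' + RT * ln(Q) / 1000
dG = -8.1 + 8.314 * 310 * ln(49.52) / 1000
dG = 1.9578 kJ/mol

1.9578 kJ/mol


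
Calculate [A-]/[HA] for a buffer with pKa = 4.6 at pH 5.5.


[A-]/[HA] = 10^(pH - pKa)
= 10^(5.5 - 4.6)
= 7.9433

7.9433


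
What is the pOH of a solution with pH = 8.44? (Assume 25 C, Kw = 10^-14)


pOH = 14 - pH
pOH = 14 - 8.44
pOH = 5.56

5.56


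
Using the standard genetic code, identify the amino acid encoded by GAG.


Standard genetic code lookup.
Codon GAG -> Glu

Glu


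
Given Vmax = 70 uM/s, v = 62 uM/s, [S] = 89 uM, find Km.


Km = [S] * (Vmax - v) / v
Km = 89 * (70 - 62) / 62
Km = 11.4839 uM

11.4839 uM


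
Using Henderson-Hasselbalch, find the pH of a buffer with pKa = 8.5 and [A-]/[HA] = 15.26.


pH = pKa + log10([A-]/[HA])
pH = 8.5 + log10(15.26)
pH = 9.6836

9.6836


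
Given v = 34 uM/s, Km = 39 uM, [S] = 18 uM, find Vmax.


Vmax = v * (Km + [S]) / [S]
Vmax = 34 * (39 + 18) / 18
Vmax = 107.6667 uM/s

107.6667 uM/s


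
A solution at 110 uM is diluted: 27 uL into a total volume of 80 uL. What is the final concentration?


C2 = C1 * V1 / V2
C2 = 110 * 27 / 80
C2 = 37.125 uM

37.125 uM


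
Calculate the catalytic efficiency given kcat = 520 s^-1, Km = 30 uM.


Catalytic efficiency = kcat / Km
= 520 / 30
= 17.3333 uM^-1*s^-1

17.3333 uM^-1*s^-1


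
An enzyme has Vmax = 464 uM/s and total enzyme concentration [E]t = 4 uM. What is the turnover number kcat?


kcat = Vmax / [E]t
kcat = 464 / 4
kcat = 116.0 s^-1

116.0 s^-1


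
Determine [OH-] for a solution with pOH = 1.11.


[OH-] = 10^(-pOH)
[OH-] = 10^(-1.11)
[OH-] = 0.0776 M

0.0776 M


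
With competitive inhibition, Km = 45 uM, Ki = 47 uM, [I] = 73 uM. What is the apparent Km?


Km_app = Km * (1 + [I]/Ki)
Km_app = 45 * (1 + 73/47)
Km_app = 114.8936 uM

114.8936 uM


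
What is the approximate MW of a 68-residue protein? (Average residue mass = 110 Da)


MW = n_residues * 110 Da
MW = 68 * 110
MW = 7480 Da

7480 Da


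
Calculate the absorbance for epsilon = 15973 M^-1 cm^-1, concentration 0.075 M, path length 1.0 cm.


A = epsilon * c * l
A = 15973 * 0.075 * 1.0
A = 1197.975

1197.975


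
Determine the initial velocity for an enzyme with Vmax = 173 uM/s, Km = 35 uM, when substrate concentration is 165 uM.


v = Vmax * [S] / (Km + [S])
v = 173 * 165 / (35 + 165)
v = 142.725 uM/s

142.725 uM/s


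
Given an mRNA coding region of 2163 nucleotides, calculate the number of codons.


codons = nucleotides / 3
codons = 2163 / 3 = 721

721


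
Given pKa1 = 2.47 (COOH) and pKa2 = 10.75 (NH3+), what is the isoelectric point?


pI = (pKa1 + pKa2) / 2
pI = (2.47 + 10.75) / 2
pI = 6.61

6.61


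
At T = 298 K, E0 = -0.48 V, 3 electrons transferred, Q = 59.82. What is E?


E = E0 - (RT/nF) * ln(Q)
E = -0.48 - (8.314 * 298 / (3 * 96485)) * ln(59.82)
E = -0.515 V

-0.515 V


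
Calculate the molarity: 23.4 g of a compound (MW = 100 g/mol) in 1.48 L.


C = (mass / MW) / volume
C = (23.4 / 100) / 1.48
C = 0.1581 M

0.1581 M


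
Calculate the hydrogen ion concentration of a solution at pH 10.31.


[H+] = 10^(-pH)
[H+] = 10^(-10.31)
[H+] = 4.898e-11 M

4.898e-11 M


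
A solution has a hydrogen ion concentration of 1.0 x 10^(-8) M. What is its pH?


pH = -log10([H+])
pH = -log10(1.0 x 10^(-8))
pH = 8.0

8.0


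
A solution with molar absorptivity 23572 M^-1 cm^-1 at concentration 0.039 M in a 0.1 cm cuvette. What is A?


A = epsilon * c * l
A = 23572 * 0.039 * 0.1
A = 91.9308

91.9308


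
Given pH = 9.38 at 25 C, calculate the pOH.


pOH = 14 - pH
pOH = 14 - 9.38
pOH = 4.62

4.62


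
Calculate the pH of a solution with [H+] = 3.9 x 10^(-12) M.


pH = -log10([H+])
pH = -log10(3.9 x 10^(-12))
pH = 11.4089

11.4089


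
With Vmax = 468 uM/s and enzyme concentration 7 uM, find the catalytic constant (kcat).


kcat = Vmax / [E]t
kcat = 468 / 7
kcat = 66.8571 s^-1

66.8571 s^-1


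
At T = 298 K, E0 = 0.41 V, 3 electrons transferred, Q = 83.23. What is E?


E = E0 - (RT/nF) * ln(Q)
E = 0.41 - (8.314 * 298 / (3 * 96485)) * ln(83.23)
E = 0.3722 V

0.3722 V


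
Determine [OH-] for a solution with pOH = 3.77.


[OH-] = 10^(-pOH)
[OH-] = 10^(-3.77)
[OH-] = 1.698e-04 M

1.698e-04 M


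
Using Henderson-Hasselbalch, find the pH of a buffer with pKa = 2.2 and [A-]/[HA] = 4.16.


pH = pKa + log10([A-]/[HA])
pH = 2.2 + log10(4.16)
pH = 2.8191

2.8191


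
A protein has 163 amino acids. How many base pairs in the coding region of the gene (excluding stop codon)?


Each amino acid = 1 codon = 3 bp
bp = 163 * 3 = 489 bp

489 bp


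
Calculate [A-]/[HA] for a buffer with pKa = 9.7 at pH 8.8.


[A-]/[HA] = 10^(pH - pKa)
= 10^(8.8 - 9.7)
= 0.1259

0.1259


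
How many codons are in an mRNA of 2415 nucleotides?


codons = nucleotides / 3
codons = 2415 / 3 = 805

805


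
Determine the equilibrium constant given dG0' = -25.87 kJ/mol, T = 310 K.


Keq = exp(-dG0 * 1000 / (R * T))
Keq = exp(-(-25.87) * 1000 / (8.314 * 310))
Keq = 22867.6952

22867.6952


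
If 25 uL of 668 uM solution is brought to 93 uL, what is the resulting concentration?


C2 = C1 * V1 / V2
C2 = 668 * 25 / 93
C2 = 179.5699 uM

179.5699 uM


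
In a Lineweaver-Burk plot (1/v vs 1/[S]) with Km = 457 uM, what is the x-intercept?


x-intercept = -1/Km
= -1/457
= -0.0022 1/uM

-0.0022 1/uM


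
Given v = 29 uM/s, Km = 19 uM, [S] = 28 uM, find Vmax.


Vmax = v * (Km + [S]) / [S]
Vmax = 29 * (19 + 28) / 28
Vmax = 48.6786 uM/s

48.6786 uM/s


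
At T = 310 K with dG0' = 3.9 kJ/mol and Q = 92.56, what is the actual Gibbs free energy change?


dG = dG0' + RT * ln(Q) / 1000
dG = 3.9 + 8.314 * 310 * ln(92.56) / 1000
dG = 15.5698 kJ/mol

15.5698 kJ/mol


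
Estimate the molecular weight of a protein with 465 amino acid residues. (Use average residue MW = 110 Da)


MW = n_residues * 110 Da
MW = 465 * 110
MW = 51150 Da

51150 Da


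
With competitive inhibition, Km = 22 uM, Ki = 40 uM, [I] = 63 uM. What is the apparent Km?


Km_app = Km * (1 + [I]/Ki)
Km_app = 22 * (1 + 63/40)
Km_app = 56.65 uM

56.65 uM


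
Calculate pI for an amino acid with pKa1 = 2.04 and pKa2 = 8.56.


pI = (pKa1 + pKa2) / 2
pI = (2.04 + 8.56) / 2
pI = 5.3

5.3


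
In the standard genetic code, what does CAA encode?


Standard genetic code lookup.
Codon CAA -> Gln

Gln


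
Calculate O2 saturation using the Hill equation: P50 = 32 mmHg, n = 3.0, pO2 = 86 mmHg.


Y = pO2^n / (P50^n + pO2^n)
Y = 86^3.0 / (32^3.0 + 86^3.0)
Y = 95.1%

95.1%


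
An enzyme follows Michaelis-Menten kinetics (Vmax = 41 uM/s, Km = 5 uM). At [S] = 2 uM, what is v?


v = Vmax * [S] / (Km + [S])
v = 41 * 2 / (5 + 2)
v = 11.7143 uM/s

11.7143 uM/s


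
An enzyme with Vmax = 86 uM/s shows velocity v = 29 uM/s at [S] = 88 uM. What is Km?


Km = [S] * (Vmax - v) / v
Km = 88 * (86 - 29) / 29
Km = 172.9655 uM

172.9655 uM


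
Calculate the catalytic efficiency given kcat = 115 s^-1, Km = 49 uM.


Catalytic efficiency = kcat / Km
= 115 / 49
= 2.3469 uM^-1*s^-1

2.3469 uM^-1*s^-1


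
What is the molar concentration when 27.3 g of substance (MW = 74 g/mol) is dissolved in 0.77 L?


C = (mass / MW) / volume
C = (27.3 / 74) / 0.77
C = 0.4791 M

0.4791 M


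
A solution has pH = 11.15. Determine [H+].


[H+] = 10^(-pH)
[H+] = 10^(-11.15)
[H+] = 7.079e-12 M

7.079e-12 M


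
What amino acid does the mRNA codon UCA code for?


Standard genetic code lookup.
Codon UCA -> Ser

Ser


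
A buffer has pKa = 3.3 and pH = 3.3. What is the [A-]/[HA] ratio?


[A-]/[HA] = 10^(pH - pKa)
= 10^(3.3 - 3.3)
= 1.0

1.0


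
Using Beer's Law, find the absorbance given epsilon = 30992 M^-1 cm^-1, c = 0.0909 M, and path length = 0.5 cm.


A = epsilon * c * l
A = 30992 * 0.0909 * 0.5
A = 1408.5864

1408.5864


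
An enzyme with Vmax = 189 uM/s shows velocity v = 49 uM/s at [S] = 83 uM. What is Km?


Km = [S] * (Vmax - v) / v
Km = 83 * (189 - 49) / 49
Km = 237.1429 uM

237.1429 uM


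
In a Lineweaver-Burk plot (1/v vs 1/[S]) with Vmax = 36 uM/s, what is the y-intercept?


y-intercept = 1/Vmax
= 1/36
= 0.0278 s/uM

0.0278 s/uM


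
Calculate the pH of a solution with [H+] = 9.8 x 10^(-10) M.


pH = -log10([H+])
pH = -log10(9.8 x 10^(-10))
pH = 9.0088

9.0088


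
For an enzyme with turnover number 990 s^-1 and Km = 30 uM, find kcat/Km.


Catalytic efficiency = kcat / Km
= 990 / 30
= 33.0 uM^-1*s^-1

33.0 uM^-1*s^-1


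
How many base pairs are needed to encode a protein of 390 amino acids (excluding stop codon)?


Each amino acid = 1 codon = 3 bp
bp = 390 * 3 = 1170 bp

1170 bp


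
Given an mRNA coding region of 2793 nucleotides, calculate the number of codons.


codons = nucleotides / 3
codons = 2793 / 3 = 931

931


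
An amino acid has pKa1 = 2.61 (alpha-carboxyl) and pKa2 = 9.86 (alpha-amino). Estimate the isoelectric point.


pI = (pKa1 + pKa2) / 2
pI = (2.61 + 9.86) / 2
pI = 6.235

6.235


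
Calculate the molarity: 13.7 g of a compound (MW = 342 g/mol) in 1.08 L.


C = (mass / MW) / volume
C = (13.7 / 342) / 1.08
C = 0.0371 M

0.0371 M


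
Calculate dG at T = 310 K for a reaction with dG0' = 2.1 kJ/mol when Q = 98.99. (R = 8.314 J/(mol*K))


dG = dG0' + RT * ln(Q) / 1000
dG = 2.1 + 8.314 * 310 * ln(98.99) / 1000
dG = 13.9429 kJ/mol

13.9429 kJ/mol


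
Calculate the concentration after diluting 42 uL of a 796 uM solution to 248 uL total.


C2 = C1 * V1 / V2
C2 = 796 * 42 / 248
C2 = 134.8065 uM

134.8065 uM


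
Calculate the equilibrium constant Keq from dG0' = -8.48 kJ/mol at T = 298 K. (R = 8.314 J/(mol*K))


Keq = exp(-dG0 * 1000 / (R * T))
Keq = exp(-(-8.48) * 1000 / (8.314 * 298))
Keq = 30.6522

30.6522


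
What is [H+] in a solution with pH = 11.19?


[H+] = 10^(-pH)
[H+] = 10^(-11.19)
[H+] = 6.457e-12 M

6.457e-12 M


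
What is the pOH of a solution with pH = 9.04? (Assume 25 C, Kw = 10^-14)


pOH = 14 - pH
pOH = 14 - 9.04
pOH = 4.96

4.96


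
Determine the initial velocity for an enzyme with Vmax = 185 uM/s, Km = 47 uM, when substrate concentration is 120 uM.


v = Vmax * [S] / (Km + [S])
v = 185 * 120 / (47 + 120)
v = 132.9341 uM/s

132.9341 uM/s


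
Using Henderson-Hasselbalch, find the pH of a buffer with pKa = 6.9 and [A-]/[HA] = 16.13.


pH = pKa + log10([A-]/[HA])
pH = 6.9 + log10(16.13)
pH = 8.1076

8.1076


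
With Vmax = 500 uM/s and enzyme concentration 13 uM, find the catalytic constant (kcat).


kcat = Vmax / [E]t
kcat = 500 / 13
kcat = 38.4615 s^-1

38.4615 s^-1


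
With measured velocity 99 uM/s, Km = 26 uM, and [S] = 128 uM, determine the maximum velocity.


Vmax = v * (Km + [S]) / [S]
Vmax = 99 * (26 + 128) / 128
Vmax = 119.1094 uM/s

119.1094 uM/s


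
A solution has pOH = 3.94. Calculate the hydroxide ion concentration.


[OH-] = 10^(-pOH)
[OH-] = 10^(-3.94)
[OH-] = 1.148e-04 M

1.148e-04 M


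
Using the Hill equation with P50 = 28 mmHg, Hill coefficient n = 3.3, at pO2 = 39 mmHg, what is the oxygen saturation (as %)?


Y = pO2^n / (P50^n + pO2^n)
Y = 39^3.3 / (28^3.3 + 39^3.3)
Y = 74.9%

74.9%


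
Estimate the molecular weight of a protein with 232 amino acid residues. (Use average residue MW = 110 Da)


MW = n_residues * 110 Da
MW = 232 * 110
MW = 25520 Da

25520 Da


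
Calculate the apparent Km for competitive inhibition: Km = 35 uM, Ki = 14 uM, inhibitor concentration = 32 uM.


Km_app = Km * (1 + [I]/Ki)
Km_app = 35 * (1 + 32/14)
Km_app = 115.0 uM

115.0 uM


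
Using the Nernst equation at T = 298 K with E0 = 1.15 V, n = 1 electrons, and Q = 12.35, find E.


E = E0 - (RT/nF) * ln(Q)
E = 1.15 - (8.314 * 298 / (1 * 96485)) * ln(12.35)
E = 1.0855 V

1.0855 V


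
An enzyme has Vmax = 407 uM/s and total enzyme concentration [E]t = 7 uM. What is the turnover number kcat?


kcat = Vmax / [E]t
kcat = 407 / 7
kcat = 58.1429 s^-1

58.1429 s^-1


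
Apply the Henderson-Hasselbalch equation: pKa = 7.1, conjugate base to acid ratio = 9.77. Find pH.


pH = pKa + log10([A-]/[HA])
pH = 7.1 + log10(9.77)
pH = 8.0899

8.0899


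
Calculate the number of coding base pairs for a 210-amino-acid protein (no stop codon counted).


Each amino acid = 1 codon = 3 bp
bp = 210 * 3 = 630 bp

630 bp


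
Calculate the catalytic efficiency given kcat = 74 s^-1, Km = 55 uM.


Catalytic efficiency = kcat / Km
= 74 / 55
= 1.3455 uM^-1*s^-1

1.3455 uM^-1*s^-1


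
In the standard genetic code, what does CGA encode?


Standard genetic code lookup.
Codon CGA -> Arg

Arg


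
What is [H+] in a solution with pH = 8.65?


[H+] = 10^(-pH)
[H+] = 10^(-8.65)
[H+] = 2.239e-09 M

2.239e-09 M


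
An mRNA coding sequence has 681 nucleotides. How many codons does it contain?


codons = nucleotides / 3
codons = 681 / 3 = 227

227


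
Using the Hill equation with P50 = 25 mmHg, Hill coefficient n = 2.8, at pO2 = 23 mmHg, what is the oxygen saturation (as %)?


Y = pO2^n / (P50^n + pO2^n)
Y = 23^2.8 / (25^2.8 + 23^2.8)
Y = 44.19%

44.19%


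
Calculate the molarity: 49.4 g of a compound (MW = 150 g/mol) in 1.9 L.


C = (mass / MW) / volume
C = (49.4 / 150) / 1.9
C = 0.1733 M

0.1733 M


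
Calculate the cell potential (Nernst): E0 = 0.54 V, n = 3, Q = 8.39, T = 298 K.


E = E0 - (RT/nF) * ln(Q)
E = 0.54 - (8.314 * 298 / (3 * 96485)) * ln(8.39)
E = 0.5218 V

0.5218 V


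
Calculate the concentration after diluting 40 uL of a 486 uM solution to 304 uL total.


C2 = C1 * V1 / V2
C2 = 486 * 40 / 304
C2 = 63.9474 uM

63.9474 uM


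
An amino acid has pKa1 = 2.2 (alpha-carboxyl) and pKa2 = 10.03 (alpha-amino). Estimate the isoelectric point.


pI = (pKa1 + pKa2) / 2
pI = (2.2 + 10.03) / 2
pI = 6.115

6.115


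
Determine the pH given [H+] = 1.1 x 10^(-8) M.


pH = -log10([H+])
pH = -log10(1.1 x 10^(-8))
pH = 7.9586

7.9586


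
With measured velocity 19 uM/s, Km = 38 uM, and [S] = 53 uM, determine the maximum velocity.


Vmax = v * (Km + [S]) / [S]
Vmax = 19 * (38 + 53) / 53
Vmax = 32.6226 uM/s

32.6226 uM/s


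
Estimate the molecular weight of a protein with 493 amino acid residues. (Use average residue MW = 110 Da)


MW = n_residues * 110 Da
MW = 493 * 110
MW = 54230 Da

54230 Da


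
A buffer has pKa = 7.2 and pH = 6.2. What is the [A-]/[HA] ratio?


[A-]/[HA] = 10^(pH - pKa)
= 10^(6.2 - 7.2)
= 0.1

0.1


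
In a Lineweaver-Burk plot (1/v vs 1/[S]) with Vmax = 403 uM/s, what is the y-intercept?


y-intercept = 1/Vmax
= 1/403
= 0.0025 s/uM

0.0025 s/uM


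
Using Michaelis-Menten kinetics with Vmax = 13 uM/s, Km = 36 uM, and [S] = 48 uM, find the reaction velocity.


v = Vmax * [S] / (Km + [S])
v = 13 * 48 / (36 + 48)
v = 7.4286 uM/s

7.4286 uM/s


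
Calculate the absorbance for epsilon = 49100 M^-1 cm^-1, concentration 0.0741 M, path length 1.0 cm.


A = epsilon * c * l
A = 49100 * 0.0741 * 1.0
A = 3638.31

3638.31


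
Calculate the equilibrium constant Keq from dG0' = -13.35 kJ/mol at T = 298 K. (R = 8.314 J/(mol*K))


Keq = exp(-dG0 * 1000 / (R * T))
Keq = exp(-(-13.35) * 1000 / (8.314 * 298))
Keq = 218.8398

218.8398


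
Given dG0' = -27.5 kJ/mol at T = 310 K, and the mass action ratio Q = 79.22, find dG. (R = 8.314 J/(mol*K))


dG = dG0' + RT * ln(Q) / 1000
dG = -27.5 + 8.314 * 310 * ln(79.22) / 1000
dG = -16.2313 kJ/mol

-16.2313 kJ/mol


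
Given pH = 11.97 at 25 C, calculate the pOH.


pOH = 14 - pH
pOH = 14 - 11.97
pOH = 2.03

2.03


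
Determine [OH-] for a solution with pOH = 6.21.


[OH-] = 10^(-pOH)
[OH-] = 10^(-6.21)
[OH-] = 6.166e-07 M

6.166e-07 M


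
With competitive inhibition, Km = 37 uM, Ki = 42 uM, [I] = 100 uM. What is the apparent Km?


Km_app = Km * (1 + [I]/Ki)
Km_app = 37 * (1 + 100/42)
Km_app = 125.0952 uM

125.0952 uM


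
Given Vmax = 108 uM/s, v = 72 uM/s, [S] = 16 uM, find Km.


Km = [S] * (Vmax - v) / v
Km = 16 * (108 - 72) / 72
Km = 8.0 uM

8.0 uM


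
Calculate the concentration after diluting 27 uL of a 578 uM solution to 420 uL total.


C2 = C1 * V1 / V2
C2 = 578 * 27 / 420
C2 = 37.1571 uM

37.1571 uM


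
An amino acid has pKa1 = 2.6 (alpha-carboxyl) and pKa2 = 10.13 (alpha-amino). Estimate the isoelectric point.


pI = (pKa1 + pKa2) / 2
pI = (2.6 + 10.13) / 2
pI = 6.365

6.365


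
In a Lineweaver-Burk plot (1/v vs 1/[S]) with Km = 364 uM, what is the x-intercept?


x-intercept = -1/Km
= -1/364
= -0.0027 1/uM

-0.0027 1/uM


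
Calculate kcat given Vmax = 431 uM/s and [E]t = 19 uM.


kcat = Vmax / [E]t
kcat = 431 / 19
kcat = 22.6842 s^-1

22.6842 s^-1


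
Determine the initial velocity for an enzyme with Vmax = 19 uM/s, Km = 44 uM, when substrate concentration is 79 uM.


v = Vmax * [S] / (Km + [S])
v = 19 * 79 / (44 + 79)
v = 12.2033 uM/s

12.2033 uM/s


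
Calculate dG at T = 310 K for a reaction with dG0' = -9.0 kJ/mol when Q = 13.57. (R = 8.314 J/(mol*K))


dG = dG0' + RT * ln(Q) / 1000
dG = -9.0 + 8.314 * 310 * ln(13.57) / 1000
dG = -2.2787 kJ/mol

-2.2787 kJ/mol


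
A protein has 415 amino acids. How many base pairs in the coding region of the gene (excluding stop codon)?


Each amino acid = 1 codon = 3 bp
bp = 415 * 3 = 1245 bp

1245 bp


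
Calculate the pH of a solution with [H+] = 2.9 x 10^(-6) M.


pH = -log10([H+])
pH = -log10(2.9 x 10^(-6))
pH = 5.5376

5.5376


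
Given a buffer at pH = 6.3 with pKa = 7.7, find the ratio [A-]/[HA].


[A-]/[HA] = 10^(pH - pKa)
= 10^(6.3 - 7.7)
= 0.0398

0.0398


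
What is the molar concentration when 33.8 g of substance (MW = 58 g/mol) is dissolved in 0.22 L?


C = (mass / MW) / volume
C = (33.8 / 58) / 0.22
C = 2.6489 M

2.6489 M


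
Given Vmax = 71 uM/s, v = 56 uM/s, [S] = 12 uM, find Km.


Km = [S] * (Vmax - v) / v
Km = 12 * (71 - 56) / 56
Km = 3.2143 uM

3.2143 uM


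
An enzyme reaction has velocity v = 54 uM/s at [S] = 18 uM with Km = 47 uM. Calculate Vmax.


Vmax = v * (Km + [S]) / [S]
Vmax = 54 * (47 + 18) / 18
Vmax = 195.0 uM/s

195.0 uM/s


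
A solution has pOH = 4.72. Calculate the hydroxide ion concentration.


[OH-] = 10^(-pOH)
[OH-] = 10^(-4.72)
[OH-] = 1.905e-05 M

1.905e-05 M


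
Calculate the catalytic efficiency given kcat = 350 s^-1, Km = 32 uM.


Catalytic efficiency = kcat / Km
= 350 / 32
= 10.9375 uM^-1*s^-1

10.9375 uM^-1*s^-1


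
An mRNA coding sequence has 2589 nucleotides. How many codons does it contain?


codons = nucleotides / 3
codons = 2589 / 3 = 863

863


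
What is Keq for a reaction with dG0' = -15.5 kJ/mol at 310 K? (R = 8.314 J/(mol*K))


Keq = exp(-dG0 * 1000 / (R * T))
Keq = exp(-(-15.5) * 1000 / (8.314 * 310))
Keq = 409.097

409.097


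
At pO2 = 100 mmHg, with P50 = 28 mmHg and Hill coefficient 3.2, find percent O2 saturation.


Y = pO2^n / (P50^n + pO2^n)
Y = 100^3.2 / (28^3.2 + 100^3.2)
Y = 98.33%

98.33%


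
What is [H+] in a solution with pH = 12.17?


[H+] = 10^(-pH)
[H+] = 10^(-12.17)
[H+] = 6.761e-13 M

6.761e-13 M


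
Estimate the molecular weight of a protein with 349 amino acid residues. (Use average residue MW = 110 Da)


MW = n_residues * 110 Da
MW = 349 * 110
MW = 38390 Da

38390 Da


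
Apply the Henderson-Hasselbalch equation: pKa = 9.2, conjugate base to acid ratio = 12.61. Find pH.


pH = pKa + log10([A-]/[HA])
pH = 9.2 + log10(12.61)
pH = 10.3007

10.3007


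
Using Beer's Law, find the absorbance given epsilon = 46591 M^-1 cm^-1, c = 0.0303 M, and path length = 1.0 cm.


A = epsilon * c * l
A = 46591 * 0.0303 * 1.0
A = 1411.7073

1411.7073


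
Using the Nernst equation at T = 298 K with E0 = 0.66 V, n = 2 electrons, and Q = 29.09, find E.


E = E0 - (RT/nF) * ln(Q)
E = 0.66 - (8.314 * 298 / (2 * 96485)) * ln(29.09)
E = 0.6167 V

0.6167 V


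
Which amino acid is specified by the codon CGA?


Standard genetic code lookup.
Codon CGA -> Arg

Arg


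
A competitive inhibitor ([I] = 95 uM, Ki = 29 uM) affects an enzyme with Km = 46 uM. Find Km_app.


Km_app = Km * (1 + [I]/Ki)
Km_app = 46 * (1 + 95/29)
Km_app = 196.6897 uM

196.6897 uM


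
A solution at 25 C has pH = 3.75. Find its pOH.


pOH = 14 - pH
pOH = 14 - 3.75
pOH = 10.25

10.25


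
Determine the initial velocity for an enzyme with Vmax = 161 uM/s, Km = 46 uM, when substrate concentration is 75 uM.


v = Vmax * [S] / (Km + [S])
v = 161 * 75 / (46 + 75)
v = 99.7934 uM/s

99.7934 uM/s


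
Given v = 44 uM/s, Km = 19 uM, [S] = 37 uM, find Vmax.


Vmax = v * (Km + [S]) / [S]
Vmax = 44 * (19 + 37) / 37
Vmax = 66.5946 uM/s

66.5946 uM/s


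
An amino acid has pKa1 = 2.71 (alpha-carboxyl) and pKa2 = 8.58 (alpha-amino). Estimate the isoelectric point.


pI = (pKa1 + pKa2) / 2
pI = (2.71 + 8.58) / 2
pI = 5.645

5.645


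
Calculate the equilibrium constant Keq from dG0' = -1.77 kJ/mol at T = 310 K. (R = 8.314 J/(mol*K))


Keq = exp(-dG0 * 1000 / (R * T))
Keq = exp(-(-1.77) * 1000 / (8.314 * 310))
Keq = 1.9873

1.9873


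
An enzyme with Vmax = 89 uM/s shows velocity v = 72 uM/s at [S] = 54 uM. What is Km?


Km = [S] * (Vmax - v) / v
Km = 54 * (89 - 72) / 72
Km = 12.75 uM

12.75 uM


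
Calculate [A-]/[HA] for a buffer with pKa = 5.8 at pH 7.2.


[A-]/[HA] = 10^(pH - pKa)
= 10^(7.2 - 5.8)
= 25.1189

25.1189


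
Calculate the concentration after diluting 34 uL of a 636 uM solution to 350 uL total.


C2 = C1 * V1 / V2
C2 = 636 * 34 / 350
C2 = 61.7829 uM

61.7829 uM


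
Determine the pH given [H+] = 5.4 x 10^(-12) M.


pH = -log10([H+])
pH = -log10(5.4 x 10^(-12))
pH = 11.2676

11.2676


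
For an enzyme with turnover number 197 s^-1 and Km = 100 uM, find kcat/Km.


Catalytic efficiency = kcat / Km
= 197 / 100
= 1.97 uM^-1*s^-1

1.97 uM^-1*s^-1


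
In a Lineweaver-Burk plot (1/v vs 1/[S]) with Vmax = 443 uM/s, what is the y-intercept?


y-intercept = 1/Vmax
= 1/443
= 0.0023 s/uM

0.0023 s/uM


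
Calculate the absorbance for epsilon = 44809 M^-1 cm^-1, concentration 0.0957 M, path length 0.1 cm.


A = epsilon * c * l
A = 44809 * 0.0957 * 0.1
A = 428.8221

428.8221


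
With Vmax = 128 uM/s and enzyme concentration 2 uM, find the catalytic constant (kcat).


kcat = Vmax / [E]t
kcat = 128 / 2
kcat = 64.0 s^-1

64.0 s^-1


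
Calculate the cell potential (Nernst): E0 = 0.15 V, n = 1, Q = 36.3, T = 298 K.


E = E0 - (RT/nF) * ln(Q)
E = 0.15 - (8.314 * 298 / (1 * 96485)) * ln(36.3)
E = 0.0578 V

0.0578 V


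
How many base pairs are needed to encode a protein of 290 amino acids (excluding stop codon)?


Each amino acid = 1 codon = 3 bp
bp = 290 * 3 = 870 bp

870 bp


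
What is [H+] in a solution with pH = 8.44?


[H+] = 10^(-pH)
[H+] = 10^(-8.44)
[H+] = 3.631e-09 M

3.631e-09 M


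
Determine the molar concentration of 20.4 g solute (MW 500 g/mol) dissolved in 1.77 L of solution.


C = (mass / MW) / volume
C = (20.4 / 500) / 1.77
C = 0.0231 M

0.0231 M


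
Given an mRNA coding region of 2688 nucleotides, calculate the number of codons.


codons = nucleotides / 3
codons = 2688 / 3 = 896

896


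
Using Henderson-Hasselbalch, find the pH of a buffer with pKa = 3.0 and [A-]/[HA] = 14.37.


pH = pKa + log10([A-]/[HA])
pH = 3.0 + log10(14.37)
pH = 4.1575

4.1575


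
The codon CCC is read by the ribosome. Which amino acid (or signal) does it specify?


Standard genetic code lookup.
Codon CCC -> Pro

Pro


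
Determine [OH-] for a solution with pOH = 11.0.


[OH-] = 10^(-pOH)
[OH-] = 10^(-11.0)
[OH-] = 1.000e-11 M

1.000e-11 M


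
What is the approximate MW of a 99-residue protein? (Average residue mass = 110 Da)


MW = n_residues * 110 Da
MW = 99 * 110
MW = 10890 Da

10890 Da


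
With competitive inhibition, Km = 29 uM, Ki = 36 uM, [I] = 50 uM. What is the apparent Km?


Km_app = Km * (1 + [I]/Ki)
Km_app = 29 * (1 + 50/36)
Km_app = 69.2778 uM

69.2778 uM


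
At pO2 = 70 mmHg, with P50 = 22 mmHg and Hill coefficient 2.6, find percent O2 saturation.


Y = pO2^n / (P50^n + pO2^n)
Y = 70^2.6 / (22^2.6 + 70^2.6)
Y = 95.3%

95.3%


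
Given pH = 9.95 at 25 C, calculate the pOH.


pOH = 14 - pH
pOH = 14 - 9.95
pOH = 4.05

4.05


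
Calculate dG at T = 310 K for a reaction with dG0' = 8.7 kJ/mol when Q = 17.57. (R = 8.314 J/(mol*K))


dG = dG0' + RT * ln(Q) / 1000
dG = 8.7 + 8.314 * 310 * ln(17.57) / 1000
dG = 16.0872 kJ/mol

16.0872 kJ/mol


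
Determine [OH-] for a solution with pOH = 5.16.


[OH-] = 10^(-pOH)
[OH-] = 10^(-5.16)
[OH-] = 6.918e-06 M

6.918e-06 M


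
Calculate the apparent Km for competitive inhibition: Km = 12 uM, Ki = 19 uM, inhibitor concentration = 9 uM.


Km_app = Km * (1 + [I]/Ki)
Km_app = 12 * (1 + 9/19)
Km_app = 17.6842 uM

17.6842 uM


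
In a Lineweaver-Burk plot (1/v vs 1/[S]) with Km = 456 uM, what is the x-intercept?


x-intercept = -1/Km
= -1/456
= -0.0022 1/uM

-0.0022 1/uM


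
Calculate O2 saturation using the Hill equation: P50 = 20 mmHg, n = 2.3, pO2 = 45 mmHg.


Y = pO2^n / (P50^n + pO2^n)
Y = 45^2.3 / (20^2.3 + 45^2.3)
Y = 86.59%

86.59%


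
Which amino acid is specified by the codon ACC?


Standard genetic code lookup.
Codon ACC -> Thr

Thr


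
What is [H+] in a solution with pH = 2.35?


[H+] = 10^(-pH)
[H+] = 10^(-2.35)
[H+] = 0.0045 M

0.0045 M


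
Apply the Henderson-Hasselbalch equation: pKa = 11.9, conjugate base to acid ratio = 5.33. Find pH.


pH = pKa + log10([A-]/[HA])
pH = 11.9 + log10(5.33)
pH = 12.6267

12.6267


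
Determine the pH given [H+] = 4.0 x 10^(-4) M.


pH = -log10([H+])
pH = -log10(4.0 x 10^(-4))
pH = 3.3979

3.3979


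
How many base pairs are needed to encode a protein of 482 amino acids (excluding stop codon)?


Each amino acid = 1 codon = 3 bp
bp = 482 * 3 = 1446 bp

1446 bp


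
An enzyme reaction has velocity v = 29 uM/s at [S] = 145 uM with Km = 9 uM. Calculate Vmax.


Vmax = v * (Km + [S]) / [S]
Vmax = 29 * (9 + 145) / 145
Vmax = 30.8 uM/s

30.8 uM/s


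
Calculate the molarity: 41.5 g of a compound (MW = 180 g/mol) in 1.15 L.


C = (mass / MW) / volume
C = (41.5 / 180) / 1.15
C = 0.2005 M

0.2005 M


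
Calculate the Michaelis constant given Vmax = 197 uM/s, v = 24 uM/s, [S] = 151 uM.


Km = [S] * (Vmax - v) / v
Km = 151 * (197 - 24) / 24
Km = 1088.4583 uM

1088.4583 uM


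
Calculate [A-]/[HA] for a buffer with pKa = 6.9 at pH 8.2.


[A-]/[HA] = 10^(pH - pKa)
= 10^(8.2 - 6.9)
= 19.9526

19.9526


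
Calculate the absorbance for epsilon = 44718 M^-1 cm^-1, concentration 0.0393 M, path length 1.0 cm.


A = epsilon * c * l
A = 44718 * 0.0393 * 1.0
A = 1757.4174

1757.4174


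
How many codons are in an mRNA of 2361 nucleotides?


codons = nucleotides / 3
codons = 2361 / 3 = 787

787


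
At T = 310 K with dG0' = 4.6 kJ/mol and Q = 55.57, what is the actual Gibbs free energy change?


dG = dG0' + RT * ln(Q) / 1000
dG = 4.6 + 8.314 * 310 * ln(55.57) / 1000
dG = 14.9548 kJ/mol

14.9548 kJ/mol


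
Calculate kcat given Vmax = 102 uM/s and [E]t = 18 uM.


kcat = Vmax / [E]t
kcat = 102 / 18
kcat = 5.6667 s^-1

5.6667 s^-1


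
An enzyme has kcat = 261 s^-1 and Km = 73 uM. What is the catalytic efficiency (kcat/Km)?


Catalytic efficiency = kcat / Km
= 261 / 73
= 3.5753 uM^-1*s^-1

3.5753 uM^-1*s^-1


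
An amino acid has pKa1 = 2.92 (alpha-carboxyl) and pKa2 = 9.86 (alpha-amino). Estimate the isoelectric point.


pI = (pKa1 + pKa2) / 2
pI = (2.92 + 9.86) / 2
pI = 6.39

6.39


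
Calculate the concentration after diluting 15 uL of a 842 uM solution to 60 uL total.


C2 = C1 * V1 / V2
C2 = 842 * 15 / 60
C2 = 210.5 uM

210.5 uM


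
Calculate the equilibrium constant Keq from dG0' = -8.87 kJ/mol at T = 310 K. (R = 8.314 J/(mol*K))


Keq = exp(-dG0 * 1000 / (R * T))
Keq = exp(-(-8.87) * 1000 / (8.314 * 310))
Keq = 31.2348

31.2348


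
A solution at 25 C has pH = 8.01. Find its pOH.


pOH = 14 - pH
pOH = 14 - 8.01
pOH = 5.99

5.99


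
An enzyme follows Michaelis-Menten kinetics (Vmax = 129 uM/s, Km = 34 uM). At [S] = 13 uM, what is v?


v = Vmax * [S] / (Km + [S])
v = 129 * 13 / (34 + 13)
v = 35.6809 uM/s

35.6809 uM/s


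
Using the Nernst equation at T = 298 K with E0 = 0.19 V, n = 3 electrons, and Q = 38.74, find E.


E = E0 - (RT/nF) * ln(Q)
E = 0.19 - (8.314 * 298 / (3 * 96485)) * ln(38.74)
E = 0.1587 V

0.1587 V


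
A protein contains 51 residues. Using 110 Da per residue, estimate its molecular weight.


MW = n_residues * 110 Da
MW = 51 * 110
MW = 5610 Da

5610 Da


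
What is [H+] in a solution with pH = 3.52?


[H+] = 10^(-pH)
[H+] = 10^(-3.52)
[H+] = 3.020e-04 M

3.020e-04 M


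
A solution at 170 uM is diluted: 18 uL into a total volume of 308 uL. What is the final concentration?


C2 = C1 * V1 / V2
C2 = 170 * 18 / 308
C2 = 9.9351 uM

9.9351 uM


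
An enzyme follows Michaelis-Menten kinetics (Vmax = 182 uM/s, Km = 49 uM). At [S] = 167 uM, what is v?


v = Vmax * [S] / (Km + [S])
v = 182 * 167 / (49 + 167)
v = 140.713 uM/s

140.713 uM/s


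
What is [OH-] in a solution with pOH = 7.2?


[OH-] = 10^(-pOH)
[OH-] = 10^(-7.2)
[OH-] = 6.310e-08 M

6.310e-08 M


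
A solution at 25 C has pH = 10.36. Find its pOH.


pOH = 14 - pH
pOH = 14 - 10.36
pOH = 3.64

3.64


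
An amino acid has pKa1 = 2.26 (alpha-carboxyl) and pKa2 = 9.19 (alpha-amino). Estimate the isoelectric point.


pI = (pKa1 + pKa2) / 2
pI = (2.26 + 9.19) / 2
pI = 5.725

5.725


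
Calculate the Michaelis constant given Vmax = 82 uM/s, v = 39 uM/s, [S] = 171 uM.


Km = [S] * (Vmax - v) / v
Km = 171 * (82 - 39) / 39
Km = 188.5385 uM

188.5385 uM


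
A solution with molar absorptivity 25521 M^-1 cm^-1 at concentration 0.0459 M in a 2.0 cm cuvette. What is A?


A = epsilon * c * l
A = 25521 * 0.0459 * 2.0
A = 2342.8278

2342.8278


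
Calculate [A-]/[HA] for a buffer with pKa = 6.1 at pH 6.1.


[A-]/[HA] = 10^(pH - pKa)
= 10^(6.1 - 6.1)
= 1.0

1.0


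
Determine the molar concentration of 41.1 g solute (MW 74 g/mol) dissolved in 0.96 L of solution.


C = (mass / MW) / volume
C = (41.1 / 74) / 0.96
C = 0.5785 M

0.5785 M


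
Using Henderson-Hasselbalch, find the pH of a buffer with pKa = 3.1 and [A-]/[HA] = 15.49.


pH = pKa + log10([A-]/[HA])
pH = 3.1 + log10(15.49)
pH = 4.2901

4.2901


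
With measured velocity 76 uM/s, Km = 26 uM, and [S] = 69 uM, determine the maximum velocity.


Vmax = v * (Km + [S]) / [S]
Vmax = 76 * (26 + 69) / 69
Vmax = 104.6377 uM/s

104.6377 uM/s


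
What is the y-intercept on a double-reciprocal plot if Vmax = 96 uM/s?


y-intercept = 1/Vmax
= 1/96
= 0.0104 s/uM

0.0104 s/uM


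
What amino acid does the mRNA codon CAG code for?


Standard genetic code lookup.
Codon CAG -> Gln

Gln


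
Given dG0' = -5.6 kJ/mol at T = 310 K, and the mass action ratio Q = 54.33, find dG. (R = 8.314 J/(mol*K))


dG = dG0' + RT * ln(Q) / 1000
dG = -5.6 + 8.314 * 310 * ln(54.33) / 1000
dG = 4.6967 kJ/mol

4.6967 kJ/mol
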